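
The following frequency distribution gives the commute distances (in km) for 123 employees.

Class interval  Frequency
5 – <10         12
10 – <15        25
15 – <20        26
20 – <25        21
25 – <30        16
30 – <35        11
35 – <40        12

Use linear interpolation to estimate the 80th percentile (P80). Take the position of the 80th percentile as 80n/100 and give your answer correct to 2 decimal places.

29.50

Cumulative frequencies: 12, 37, 63, 84, 100, 111, 123
n = 123; position = 80n/100 = 98.4.
This falls in the class 25 – <30: L = 25, F = 84, f = 16, h = 5.
80th percentile ≈ 25 + ((98.4 − 84) / 16) × 5 = 29.5000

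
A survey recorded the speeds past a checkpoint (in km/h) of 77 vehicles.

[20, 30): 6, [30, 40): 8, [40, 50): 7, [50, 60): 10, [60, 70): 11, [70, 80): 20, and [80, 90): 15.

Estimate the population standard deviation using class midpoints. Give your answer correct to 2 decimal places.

Midpoints: 25, 35, 45, 55, 65, 75, 85
n = 77, Σfm = 4785, mean = 62.1429
Σfm² = 325325
Σf(m − x̄)² = Σfm² − (Σfm)²/n = 325325 − 4785²/77 = 27971.4286
Population variance = 27971.4286 / 77 = 363.2653
Standard deviation = √363.2653 = 19.0595

19.06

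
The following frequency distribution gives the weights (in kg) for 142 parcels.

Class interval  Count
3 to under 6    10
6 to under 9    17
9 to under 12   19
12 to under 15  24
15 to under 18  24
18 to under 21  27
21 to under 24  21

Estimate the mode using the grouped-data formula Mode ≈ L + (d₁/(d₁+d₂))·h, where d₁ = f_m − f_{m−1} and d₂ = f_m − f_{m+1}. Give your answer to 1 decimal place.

Modal class: 18 to under 21 (highest frequency 27).
d₁ = 27 − 24 = 3, d₂ = 27 − 21 = 6
Mode ≈ 18 + (3/(3+6)) × 3 = 18 + 1.0000 = 19.0000

19.0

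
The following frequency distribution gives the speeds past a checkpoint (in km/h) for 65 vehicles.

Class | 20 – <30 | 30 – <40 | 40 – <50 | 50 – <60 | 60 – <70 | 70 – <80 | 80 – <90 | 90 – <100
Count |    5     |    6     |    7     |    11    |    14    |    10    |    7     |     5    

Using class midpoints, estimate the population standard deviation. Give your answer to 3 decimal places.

Midpoints: 25, 35, 45, 55, 65, 75, 85, 95
n = 65, Σfm = 3985, mean = 61.3077
Σfm² = 269025
Σf(m − x̄)² = Σfm² − (Σfm)²/n = 269025 − 3985²/65 = 24713.8462
Population variance = 24713.8462 / 65 = 380.2130
Standard deviation = √380.2130 = 19.4991

19.499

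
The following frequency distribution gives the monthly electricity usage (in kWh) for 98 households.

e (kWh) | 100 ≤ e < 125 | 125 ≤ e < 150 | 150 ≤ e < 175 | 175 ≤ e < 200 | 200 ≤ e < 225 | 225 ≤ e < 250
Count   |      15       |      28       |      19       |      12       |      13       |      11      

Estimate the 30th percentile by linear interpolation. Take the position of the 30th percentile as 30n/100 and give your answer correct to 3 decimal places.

Cumulative frequencies: 15, 43, 62, 74, 87, 98
n = 98; position = 30n/100 = 29.4.
This falls in the class 125 ≤ e < 150: L = 125, F = 15, f = 28, h = 25.
30th percentile ≈ 125 + ((29.4 − 15) / 28) × 25 = 137.8571

137.857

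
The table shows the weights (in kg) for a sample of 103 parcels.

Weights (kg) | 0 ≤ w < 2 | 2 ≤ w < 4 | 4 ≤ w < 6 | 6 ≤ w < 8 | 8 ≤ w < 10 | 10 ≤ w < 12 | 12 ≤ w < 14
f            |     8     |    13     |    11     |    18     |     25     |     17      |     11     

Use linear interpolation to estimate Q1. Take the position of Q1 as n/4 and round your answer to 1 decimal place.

Cumulative frequencies: 8, 21, 32, 50, 75, 92, 103
n = 103; position = n/4 = 25.75.
This falls in the class 4 ≤ w < 6: L = 4, F = 21, f = 11, h = 2.
Lower quartile ≈ 4 + ((25.75 − 21) / 11) × 2 = 4.8636

4.9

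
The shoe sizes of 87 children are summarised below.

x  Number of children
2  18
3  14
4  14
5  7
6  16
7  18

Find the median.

Cumulative frequencies: 18, 32, 46, 53, 69, 87
n = 87, so the median is the value in position (n+1)/2 = 44.
Position 44 falls at value 4.

4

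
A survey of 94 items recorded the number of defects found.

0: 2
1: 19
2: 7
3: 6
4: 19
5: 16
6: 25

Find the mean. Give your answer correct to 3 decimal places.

Values: 0, 1, 2, 3, 4, 5, 6
Σfx = 2×0 + 19×1 + 7×2 + 6×3 + 19×4 + 16×5 + 25×6 = 357
n = Σf = 94
Mean = 357 / 94 = 3.7979

3.798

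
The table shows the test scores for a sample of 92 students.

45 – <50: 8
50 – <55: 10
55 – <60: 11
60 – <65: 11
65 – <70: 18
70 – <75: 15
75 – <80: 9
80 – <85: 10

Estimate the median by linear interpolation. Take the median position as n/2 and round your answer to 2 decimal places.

66.67

Cumulative frequencies: 8, 18, 29, 40, 58, 73, 82, 92
n = 92; position = n/2 = 46.
This falls in the class 65 – <70: L = 65, F = 40, f = 18, h = 5.
Median ≈ 65 + ((46 − 40) / 18) × 5 = 66.6667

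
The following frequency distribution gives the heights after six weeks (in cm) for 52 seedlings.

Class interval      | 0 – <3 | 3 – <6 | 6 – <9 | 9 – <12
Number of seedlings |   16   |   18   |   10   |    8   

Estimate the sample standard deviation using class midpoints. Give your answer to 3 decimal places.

Midpoints: 1.5, 4.5, 7.5, 10.5
n = 52, Σfm = 264, mean = 5.0769
Σfm² = 1845
Σf(m − x̄)² = Σfm² − (Σfm)²/n = 1845 − 264²/52 = 504.6923
Sample variance = 504.6923 / 51 = 9.8959
Standard deviation = √9.8959 = 3.1458

3.146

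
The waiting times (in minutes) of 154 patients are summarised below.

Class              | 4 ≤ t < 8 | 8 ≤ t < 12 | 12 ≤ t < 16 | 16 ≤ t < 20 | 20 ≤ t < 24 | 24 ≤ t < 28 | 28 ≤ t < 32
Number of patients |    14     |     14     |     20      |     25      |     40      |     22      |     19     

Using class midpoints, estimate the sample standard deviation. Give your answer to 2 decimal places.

7.12

Midpoints: 6, 10, 14, 18, 22, 26, 30
n = 154, Σfm = 2976, mean = 19.3247
Σfm² = 65256
Σf(m − x̄)² = Σfm² − (Σfm)²/n = 65256 − 2976²/154 = 7745.7662
Sample variance = 7745.7662 / 153 = 50.6259
Standard deviation = √50.6259 = 7.1152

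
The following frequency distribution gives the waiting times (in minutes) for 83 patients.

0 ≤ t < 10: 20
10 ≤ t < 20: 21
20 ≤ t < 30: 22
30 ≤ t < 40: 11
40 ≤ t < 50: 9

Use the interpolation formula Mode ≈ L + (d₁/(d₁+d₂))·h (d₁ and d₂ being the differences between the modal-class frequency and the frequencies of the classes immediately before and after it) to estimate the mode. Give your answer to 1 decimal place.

Modal class: 20 ≤ t < 30 (highest frequency 22).
d₁ = 22 − 21 = 1, d₂ = 22 − 11 = 11
Mode ≈ 20 + (1/(1+11)) × 10 = 20 + 0.8333 = 20.8333

20.8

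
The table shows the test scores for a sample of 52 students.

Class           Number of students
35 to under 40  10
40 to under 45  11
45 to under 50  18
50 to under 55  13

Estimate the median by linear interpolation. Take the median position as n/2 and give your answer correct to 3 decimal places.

46.389

Cumulative frequencies: 10, 21, 39, 52
n = 52; position = n/2 = 26.
This falls in the class 45 to under 50: L = 45, F = 21, f = 18, h = 5.
Median ≈ 45 + ((26 − 21) / 18) × 5 = 46.3889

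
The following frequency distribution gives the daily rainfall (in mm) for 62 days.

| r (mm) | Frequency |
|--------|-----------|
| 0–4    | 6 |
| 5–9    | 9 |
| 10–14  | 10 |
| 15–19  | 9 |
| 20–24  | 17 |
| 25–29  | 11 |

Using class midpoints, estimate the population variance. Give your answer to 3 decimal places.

64.601

Midpoints: 2, 7, 12, 17, 22, 27
n = 62, Σfm = 1019, mean = 16.4355
Σfm² = 20753
Σf(m − x̄)² = Σfm² − (Σfm)²/n = 20753 − 1019²/62 = 4005.2419
Population variance = 4005.2419 / 62 = 64.6007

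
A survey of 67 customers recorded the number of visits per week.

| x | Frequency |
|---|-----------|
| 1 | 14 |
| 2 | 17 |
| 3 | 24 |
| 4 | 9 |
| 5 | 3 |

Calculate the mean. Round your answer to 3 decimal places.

Values: 1, 2, 3, 4, 5
Σfx = 14×1 + 17×2 + 24×3 + 9×4 + 3×5 = 171
n = Σf = 67
Mean = 171 / 67 = 2.5522

2.552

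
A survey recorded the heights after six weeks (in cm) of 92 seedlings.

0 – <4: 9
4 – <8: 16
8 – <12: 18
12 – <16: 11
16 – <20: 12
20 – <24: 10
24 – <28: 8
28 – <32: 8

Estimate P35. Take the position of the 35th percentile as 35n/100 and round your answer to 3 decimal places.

9.600

Cumulative frequencies: 9, 25, 43, 54, 66, 76, 84, 92
n = 92; position = 35n/100 = 32.2.
This falls in the class 8 – <12: L = 8, F = 25, f = 18, h = 4.
35th percentile ≈ 8 + ((32.2 − 25) / 18) × 4 = 9.6000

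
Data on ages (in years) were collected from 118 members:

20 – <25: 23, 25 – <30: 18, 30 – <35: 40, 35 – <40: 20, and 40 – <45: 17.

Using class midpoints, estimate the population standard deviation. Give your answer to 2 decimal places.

6.46

Midpoints: 22.5, 27.5, 32.5, 37.5, 42.5
n = 118, Σfm = 3785, mean = 32.0763
Σfm² = 126337.5
Σf(m − x̄)² = Σfm² − (Σfm)²/n = 126337.5 − 3785²/118 = 4928.8136
Population variance = 4928.8136 / 118 = 41.7696
Standard deviation = √41.7696 = 6.4629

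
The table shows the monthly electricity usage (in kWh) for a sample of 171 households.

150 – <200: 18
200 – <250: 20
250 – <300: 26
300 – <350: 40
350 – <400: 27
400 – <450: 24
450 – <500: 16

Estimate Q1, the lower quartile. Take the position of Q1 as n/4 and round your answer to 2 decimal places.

Cumulative frequencies: 18, 38, 64, 104, 131, 155, 171
n = 171; position = n/4 = 42.75.
This falls in the class 250 – <300: L = 250, F = 38, f = 26, h = 50.
Lower quartile ≈ 250 + ((42.75 − 38) / 26) × 50 = 259.1346

259.13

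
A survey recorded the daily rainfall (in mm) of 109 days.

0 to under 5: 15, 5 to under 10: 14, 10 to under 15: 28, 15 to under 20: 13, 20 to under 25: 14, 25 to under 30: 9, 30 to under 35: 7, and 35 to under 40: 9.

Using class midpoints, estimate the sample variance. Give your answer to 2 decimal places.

Midpoints: 2.5, 7.5, 12.5, 17.5, 22.5, 27.5, 32.5, 37.5
n = 109, Σfm = 1847.5, mean = 16.9495
Σfm² = 43181.25
Σf(m − x̄)² = Σfm² − (Σfm)²/n = 43181.25 − 1847.5²/109 = 11866.9725
Sample variance = 11866.9725 / 108 = 109.8794

109.88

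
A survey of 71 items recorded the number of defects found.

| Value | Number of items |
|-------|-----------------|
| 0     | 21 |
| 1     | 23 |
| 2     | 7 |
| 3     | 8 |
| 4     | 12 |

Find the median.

1

Cumulative frequencies: 21, 44, 51, 59, 71
n = 71, so the median is the value in position (n+1)/2 = 36.
Position 36 falls at value 1.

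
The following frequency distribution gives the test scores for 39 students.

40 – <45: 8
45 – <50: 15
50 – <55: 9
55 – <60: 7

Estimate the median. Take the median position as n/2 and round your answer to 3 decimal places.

48.833

Cumulative frequencies: 8, 23, 32, 39
n = 39; position = n/2 = 19.5.
This falls in the class 45 – <50: L = 45, F = 8, f = 15, h = 5.
Median ≈ 45 + ((19.5 − 8) / 15) × 5 = 48.8333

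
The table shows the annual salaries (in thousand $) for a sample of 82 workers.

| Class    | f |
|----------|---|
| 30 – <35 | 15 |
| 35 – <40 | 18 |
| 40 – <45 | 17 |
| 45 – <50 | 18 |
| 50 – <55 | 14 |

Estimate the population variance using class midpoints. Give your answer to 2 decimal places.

Midpoints: 32.5, 37.5, 42.5, 47.5, 52.5
n = 82, Σfm = 3475, mean = 42.3780
Σfm² = 151062.5
Σf(m − x̄)² = Σfm² − (Σfm)²/n = 151062.5 − 3475²/82 = 3798.7805
Population variance = 3798.7805 / 82 = 46.3266

46.33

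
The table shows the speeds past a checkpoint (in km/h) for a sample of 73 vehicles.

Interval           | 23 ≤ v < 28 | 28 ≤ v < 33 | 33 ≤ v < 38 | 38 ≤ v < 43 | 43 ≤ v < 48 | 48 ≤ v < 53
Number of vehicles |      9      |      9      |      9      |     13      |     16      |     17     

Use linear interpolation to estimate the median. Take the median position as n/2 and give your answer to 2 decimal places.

41.65

Cumulative frequencies: 9, 18, 27, 40, 56, 73
n = 73; position = n/2 = 36.5.
This falls in the class 38 ≤ v < 43: L = 38, F = 27, f = 13, h = 5.
Median ≈ 38 + ((36.5 − 27) / 13) × 5 = 41.6538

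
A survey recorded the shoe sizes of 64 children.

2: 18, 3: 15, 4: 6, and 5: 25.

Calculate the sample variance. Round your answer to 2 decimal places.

1.61

Values: 2, 3, 4, 5
n = 64, Σfx = 230, mean = 3.5938
Σfx² = 928
Σf(x − x̄)² = Σfx² − (Σfx)²/n = 928 − 230²/64 = 101.4375
Sample variance = 101.4375 / 63 = 1.6101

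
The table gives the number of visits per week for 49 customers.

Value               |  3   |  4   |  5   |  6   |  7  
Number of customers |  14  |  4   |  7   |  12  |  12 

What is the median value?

Cumulative frequencies: 14, 18, 25, 37, 49
n = 49, so the median is the value in position (n+1)/2 = 25.
Position 25 falls at value 5.

5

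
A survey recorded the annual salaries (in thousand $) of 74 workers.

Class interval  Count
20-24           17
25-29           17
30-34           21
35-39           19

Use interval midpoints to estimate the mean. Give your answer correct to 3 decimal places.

Midpoints: 22, 27, 32, 37
Σfm = 17×22 + 17×27 + 21×32 + 19×37 = 2208
n = Σf = 74
Mean = 2208 / 74 = 29.8378

29.838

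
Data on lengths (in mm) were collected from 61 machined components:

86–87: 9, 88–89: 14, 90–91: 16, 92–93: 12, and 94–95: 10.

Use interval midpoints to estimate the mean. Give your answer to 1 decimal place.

Midpoints: 86.5, 88.5, 90.5, 92.5, 94.5
Σfm = 9×86.5 + 14×88.5 + 16×90.5 + 12×92.5 + 10×94.5 = 5520.5
n = Σf = 61
Mean = 5520.5 / 61 = 90.5000

90.5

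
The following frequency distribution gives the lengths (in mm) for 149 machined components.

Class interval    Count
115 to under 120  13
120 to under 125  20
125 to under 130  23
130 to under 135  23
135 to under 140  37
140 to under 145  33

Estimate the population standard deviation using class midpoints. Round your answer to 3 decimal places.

Midpoints: 117.5, 122.5, 127.5, 132.5, 137.5, 142.5
n = 149, Σfm = 19747.5, mean = 132.5336
Σfm² = 2626931.25
Σf(m − x̄)² = Σfm² − (Σfm)²/n = 2626931.25 − 19747.5²/149 = 9724.8322
Population variance = 9724.8322 / 149 = 65.2673
Standard deviation = √65.2673 = 8.0788

8.079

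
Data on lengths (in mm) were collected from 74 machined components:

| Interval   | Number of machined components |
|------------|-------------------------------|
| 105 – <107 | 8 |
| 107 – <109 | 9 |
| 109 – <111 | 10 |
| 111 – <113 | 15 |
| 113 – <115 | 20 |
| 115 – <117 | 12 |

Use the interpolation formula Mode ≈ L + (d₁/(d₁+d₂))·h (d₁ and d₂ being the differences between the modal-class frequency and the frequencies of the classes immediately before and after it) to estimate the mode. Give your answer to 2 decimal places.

113.77

Modal class: 113 – <115 (highest frequency 20).
d₁ = 20 − 15 = 5, d₂ = 20 − 12 = 8
Mode ≈ 113 + (5/(5+8)) × 2 = 113 + 0.7692 = 113.7692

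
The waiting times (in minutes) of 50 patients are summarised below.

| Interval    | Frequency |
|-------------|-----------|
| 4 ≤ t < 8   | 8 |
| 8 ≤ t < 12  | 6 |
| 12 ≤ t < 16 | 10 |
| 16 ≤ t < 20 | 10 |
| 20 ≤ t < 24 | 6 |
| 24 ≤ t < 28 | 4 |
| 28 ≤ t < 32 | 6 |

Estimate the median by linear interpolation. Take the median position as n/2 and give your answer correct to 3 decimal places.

16.400

Cumulative frequencies: 8, 14, 24, 34, 40, 44, 50
n = 50; position = n/2 = 25.
This falls in the class 16 ≤ t < 20: L = 16, F = 24, f = 10, h = 4.
Median ≈ 16 + ((25 − 24) / 10) × 4 = 16.4000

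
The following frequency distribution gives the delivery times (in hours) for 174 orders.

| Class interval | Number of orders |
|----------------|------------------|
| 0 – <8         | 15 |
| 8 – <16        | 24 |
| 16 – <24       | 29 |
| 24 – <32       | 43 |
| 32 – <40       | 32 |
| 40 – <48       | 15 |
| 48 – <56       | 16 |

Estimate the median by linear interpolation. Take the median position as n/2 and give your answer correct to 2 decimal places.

Cumulative frequencies: 15, 39, 68, 111, 143, 158, 174
n = 174; position = n/2 = 87.
This falls in the class 24 – <32: L = 24, F = 68, f = 43, h = 8.
Median ≈ 24 + ((87 − 68) / 43) × 8 = 27.5349

27.53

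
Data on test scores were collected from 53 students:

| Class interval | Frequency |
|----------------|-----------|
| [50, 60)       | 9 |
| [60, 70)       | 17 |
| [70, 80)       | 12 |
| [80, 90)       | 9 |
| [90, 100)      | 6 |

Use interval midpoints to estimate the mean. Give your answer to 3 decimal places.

Midpoints: 55, 65, 75, 85, 95
Σfm = 9×55 + 17×65 + 12×75 + 9×85 + 6×95 = 3835
n = Σf = 53
Mean = 3835 / 53 = 72.3585

72.358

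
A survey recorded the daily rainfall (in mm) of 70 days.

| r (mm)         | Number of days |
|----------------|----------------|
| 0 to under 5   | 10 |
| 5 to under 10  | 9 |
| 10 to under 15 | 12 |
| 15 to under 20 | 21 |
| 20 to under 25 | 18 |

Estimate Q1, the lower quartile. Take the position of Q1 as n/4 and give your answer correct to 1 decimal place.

9.2

Cumulative frequencies: 10, 19, 31, 52, 70
n = 70; position = n/4 = 17.5.
This falls in the class 5 to under 10: L = 5, F = 10, f = 9, h = 5.
Lower quartile ≈ 5 + ((17.5 − 10) / 9) × 5 = 9.1667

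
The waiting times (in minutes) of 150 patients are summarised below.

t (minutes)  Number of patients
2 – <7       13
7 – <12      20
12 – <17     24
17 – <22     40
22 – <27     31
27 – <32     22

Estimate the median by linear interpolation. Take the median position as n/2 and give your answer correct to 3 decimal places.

19.250

Cumulative frequencies: 13, 33, 57, 97, 128, 150
n = 150; position = n/2 = 75.
This falls in the class 17 – <22: L = 17, F = 57, f = 40, h = 5.
Median ≈ 17 + ((75 − 57) / 40) × 5 = 19.2500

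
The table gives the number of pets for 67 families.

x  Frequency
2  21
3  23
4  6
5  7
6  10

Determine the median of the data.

3

Cumulative frequencies: 21, 44, 50, 57, 67
n = 67, so the median is the value in position (n+1)/2 = 34.
Position 34 falls at value 3.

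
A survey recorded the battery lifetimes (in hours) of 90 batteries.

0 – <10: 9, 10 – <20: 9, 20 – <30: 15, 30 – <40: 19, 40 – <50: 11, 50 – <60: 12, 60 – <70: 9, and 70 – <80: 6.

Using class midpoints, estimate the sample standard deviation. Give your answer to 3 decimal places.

20.126

Midpoints: 5, 15, 25, 35, 45, 55, 65, 75
n = 90, Σfm = 3410, mean = 37.8889
Σfm² = 165250
Σf(m − x̄)² = Σfm² − (Σfm)²/n = 165250 − 3410²/90 = 36048.8889
Sample variance = 36048.8889 / 89 = 405.0437
Standard deviation = √405.0437 = 20.1257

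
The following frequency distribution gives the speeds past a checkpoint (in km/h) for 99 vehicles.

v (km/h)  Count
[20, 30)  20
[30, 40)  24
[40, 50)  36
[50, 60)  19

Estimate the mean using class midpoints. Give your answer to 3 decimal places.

Midpoints: 25, 35, 45, 55
Σfm = 20×25 + 24×35 + 36×45 + 19×55 = 4005
n = Σf = 99
Mean = 4005 / 99 = 40.4545

40.455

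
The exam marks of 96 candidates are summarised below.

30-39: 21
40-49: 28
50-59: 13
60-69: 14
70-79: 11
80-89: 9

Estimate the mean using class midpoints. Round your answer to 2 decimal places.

53.77

Midpoints: 34.5, 44.5, 54.5, 64.5, 74.5, 84.5
Σfm = 21×34.5 + 28×44.5 + 13×54.5 + 14×64.5 + 11×74.5 + 9×84.5 = 5162
n = Σf = 96
Mean = 5162 / 96 = 53.7708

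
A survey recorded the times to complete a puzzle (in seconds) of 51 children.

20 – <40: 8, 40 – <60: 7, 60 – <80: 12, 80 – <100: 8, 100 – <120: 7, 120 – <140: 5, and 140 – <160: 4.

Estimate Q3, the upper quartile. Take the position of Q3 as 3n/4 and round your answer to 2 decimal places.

109.29

Cumulative frequencies: 8, 15, 27, 35, 42, 47, 51
n = 51; position = 3n/4 = 38.25.
This falls in the class 100 – <120: L = 100, F = 35, f = 7, h = 20.
Upper quartile ≈ 100 + ((38.25 − 35) / 7) × 20 = 109.2857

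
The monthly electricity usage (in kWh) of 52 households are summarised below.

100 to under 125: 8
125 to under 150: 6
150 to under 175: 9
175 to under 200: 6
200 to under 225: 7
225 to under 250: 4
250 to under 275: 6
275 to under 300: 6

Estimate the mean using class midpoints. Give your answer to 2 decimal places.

Midpoints: 112.5, 137.5, 162.5, 187.5, 212.5, 237.5, 262.5, 287.5
Σfm = 8×112.5 + 6×137.5 + 9×162.5 + 6×187.5 + 7×212.5 + 4×237.5 + 6×262.5 + 6×287.5 = 10050
n = Σf = 52
Mean = 10050 / 52 = 193.2692

193.27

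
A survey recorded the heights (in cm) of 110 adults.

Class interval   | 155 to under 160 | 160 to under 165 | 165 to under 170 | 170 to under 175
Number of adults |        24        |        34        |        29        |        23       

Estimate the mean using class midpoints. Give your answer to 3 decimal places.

Midpoints: 157.5, 162.5, 167.5, 172.5
Σfm = 24×157.5 + 34×162.5 + 29×167.5 + 23×172.5 = 18130
n = Σf = 110
Mean = 18130 / 110 = 164.8182

164.818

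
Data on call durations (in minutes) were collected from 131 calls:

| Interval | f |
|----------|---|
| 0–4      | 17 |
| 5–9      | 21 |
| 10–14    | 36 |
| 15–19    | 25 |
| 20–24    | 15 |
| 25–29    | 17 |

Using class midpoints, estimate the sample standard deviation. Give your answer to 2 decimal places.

7.69

Midpoints: 2, 7, 12, 17, 22, 27
n = 131, Σfm = 1827, mean = 13.9466
Σfm² = 33159
Σf(m − x̄)² = Σfm² − (Σfm)²/n = 33159 − 1827²/131 = 7678.6260
Sample variance = 7678.6260 / 130 = 59.0664
Standard deviation = √59.0664 = 7.6855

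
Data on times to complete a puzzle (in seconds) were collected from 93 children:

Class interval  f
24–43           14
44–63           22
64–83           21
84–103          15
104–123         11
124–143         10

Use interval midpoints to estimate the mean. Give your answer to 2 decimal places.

77.16

Midpoints: 33.5, 53.5, 73.5, 93.5, 113.5, 133.5
Σfm = 14×33.5 + 22×53.5 + 21×73.5 + 15×93.5 + 11×113.5 + 10×133.5 = 7175.5
n = Σf = 93
Mean = 7175.5 / 93 = 77.1559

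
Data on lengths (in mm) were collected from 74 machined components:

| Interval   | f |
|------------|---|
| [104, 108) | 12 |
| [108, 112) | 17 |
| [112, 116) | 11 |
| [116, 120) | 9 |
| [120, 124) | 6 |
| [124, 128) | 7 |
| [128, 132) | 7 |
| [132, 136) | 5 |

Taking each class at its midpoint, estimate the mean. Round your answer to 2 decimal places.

116.92

Midpoints: 106, 110, 114, 118, 122, 126, 130, 134
Σfm = 12×106 + 17×110 + 11×114 + 9×118 + 6×122 + 7×126 + 7×130 + 5×134 = 8652
n = Σf = 74
Mean = 8652 / 74 = 116.9189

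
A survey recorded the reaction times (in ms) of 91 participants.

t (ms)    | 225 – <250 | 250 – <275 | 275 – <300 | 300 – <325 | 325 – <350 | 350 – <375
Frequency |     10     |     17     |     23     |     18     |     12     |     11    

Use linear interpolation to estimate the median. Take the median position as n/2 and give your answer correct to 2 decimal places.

295.11

Cumulative frequencies: 10, 27, 50, 68, 80, 91
n = 91; position = n/2 = 45.5.
This falls in the class 275 – <300: L = 275, F = 27, f = 23, h = 25.
Median ≈ 275 + ((45.5 − 27) / 23) × 25 = 295.1087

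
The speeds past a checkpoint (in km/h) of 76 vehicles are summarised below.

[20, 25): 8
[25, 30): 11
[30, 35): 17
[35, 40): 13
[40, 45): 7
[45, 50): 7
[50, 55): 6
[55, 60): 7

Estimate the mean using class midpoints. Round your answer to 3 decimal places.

Midpoints: 22.5, 27.5, 32.5, 37.5, 42.5, 47.5, 52.5, 57.5
Σfm = 8×22.5 + 11×27.5 + 17×32.5 + 13×37.5 + 7×42.5 + 7×47.5 + 6×52.5 + 7×57.5 = 2870
n = Σf = 76
Mean = 2870 / 76 = 37.7632

37.763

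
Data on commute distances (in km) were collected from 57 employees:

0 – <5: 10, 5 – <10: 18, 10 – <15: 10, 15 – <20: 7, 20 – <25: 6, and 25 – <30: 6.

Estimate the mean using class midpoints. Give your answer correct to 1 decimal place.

Midpoints: 2.5, 7.5, 12.5, 17.5, 22.5, 27.5
Σfm = 10×2.5 + 18×7.5 + 10×12.5 + 7×17.5 + 6×22.5 + 6×27.5 = 707.5
n = Σf = 57
Mean = 707.5 / 57 = 12.4123

12.4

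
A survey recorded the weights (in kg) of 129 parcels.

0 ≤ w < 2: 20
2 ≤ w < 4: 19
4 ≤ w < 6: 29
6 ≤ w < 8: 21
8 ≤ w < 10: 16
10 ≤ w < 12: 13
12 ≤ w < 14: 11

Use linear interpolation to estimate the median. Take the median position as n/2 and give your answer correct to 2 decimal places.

Cumulative frequencies: 20, 39, 68, 89, 105, 118, 129
n = 129; position = n/2 = 64.5.
This falls in the class 4 ≤ w < 6: L = 4, F = 39, f = 29, h = 2.
Median ≈ 4 + ((64.5 − 39) / 29) × 2 = 5.7586

5.76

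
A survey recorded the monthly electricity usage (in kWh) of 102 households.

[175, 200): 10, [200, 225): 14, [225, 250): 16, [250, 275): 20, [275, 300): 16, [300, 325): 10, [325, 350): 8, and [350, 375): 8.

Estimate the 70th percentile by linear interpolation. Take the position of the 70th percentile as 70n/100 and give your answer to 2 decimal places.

Cumulative frequencies: 10, 24, 40, 60, 76, 86, 94, 102
n = 102; position = 70n/100 = 71.4.
This falls in the class [275, 300): L = 275, F = 60, f = 16, h = 25.
70th percentile ≈ 275 + ((71.4 − 60) / 16) × 25 = 292.8125

292.81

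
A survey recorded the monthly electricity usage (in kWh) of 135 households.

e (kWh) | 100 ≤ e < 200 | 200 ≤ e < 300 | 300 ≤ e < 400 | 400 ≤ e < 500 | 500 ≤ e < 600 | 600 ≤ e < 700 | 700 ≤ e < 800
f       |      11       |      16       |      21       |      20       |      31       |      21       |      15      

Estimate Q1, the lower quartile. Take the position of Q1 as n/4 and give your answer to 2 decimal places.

Cumulative frequencies: 11, 27, 48, 68, 99, 120, 135
n = 135; position = n/4 = 33.75.
This falls in the class 300 ≤ e < 400: L = 300, F = 27, f = 21, h = 100.
Lower quartile ≈ 300 + ((33.75 − 27) / 21) × 100 = 332.1429

332.14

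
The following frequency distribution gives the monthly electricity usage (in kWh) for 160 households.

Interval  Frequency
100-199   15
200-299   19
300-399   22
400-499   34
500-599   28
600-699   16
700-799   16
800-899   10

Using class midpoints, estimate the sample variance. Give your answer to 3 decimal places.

38832.940

Midpoints: 149.5, 249.5, 349.5, 449.5, 549.5, 649.5, 749.5, 849.5
n = 160, Σfm = 76220, mean = 476.3750
Σfm² = 42483740
Σf(m − x̄)² = Σfm² − (Σfm)²/n = 42483740 − 76220²/160 = 6174437.5000
Sample variance = 6174437.5000 / 159 = 38832.9403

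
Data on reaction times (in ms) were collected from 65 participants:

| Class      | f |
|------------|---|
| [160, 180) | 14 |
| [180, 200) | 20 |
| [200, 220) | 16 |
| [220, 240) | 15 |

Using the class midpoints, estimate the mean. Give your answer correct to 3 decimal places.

Midpoints: 170, 190, 210, 230
Σfm = 14×170 + 20×190 + 16×210 + 15×230 = 12990
n = Σf = 65
Mean = 12990 / 65 = 199.8462

199.846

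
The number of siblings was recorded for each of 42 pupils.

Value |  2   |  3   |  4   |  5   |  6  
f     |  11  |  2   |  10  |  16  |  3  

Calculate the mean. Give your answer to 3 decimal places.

Values: 2, 3, 4, 5, 6
Σfx = 11×2 + 2×3 + 10×4 + 16×5 + 3×6 = 166
n = Σf = 42
Mean = 166 / 42 = 3.9524

3.952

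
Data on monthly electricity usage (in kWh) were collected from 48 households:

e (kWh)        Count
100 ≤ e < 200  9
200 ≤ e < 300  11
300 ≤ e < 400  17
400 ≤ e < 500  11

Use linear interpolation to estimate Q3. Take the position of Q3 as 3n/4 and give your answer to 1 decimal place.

Cumulative frequencies: 9, 20, 37, 48
n = 48; position = 3n/4 = 36.
This falls in the class 300 ≤ e < 400: L = 300, F = 20, f = 17, h = 100.
Upper quartile ≈ 300 + ((36 − 20) / 17) × 100 = 394.1176

394.1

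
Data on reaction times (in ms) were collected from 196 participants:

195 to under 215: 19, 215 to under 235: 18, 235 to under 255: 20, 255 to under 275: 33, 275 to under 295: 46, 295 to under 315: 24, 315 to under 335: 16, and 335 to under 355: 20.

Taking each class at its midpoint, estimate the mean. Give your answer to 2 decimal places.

276.12

Midpoints: 205, 225, 245, 265, 285, 305, 325, 345
Σfm = 19×205 + 18×225 + 20×245 + 33×265 + 46×285 + 24×305 + 16×325 + 20×345 = 54120
n = Σf = 196
Mean = 54120 / 196 = 276.1224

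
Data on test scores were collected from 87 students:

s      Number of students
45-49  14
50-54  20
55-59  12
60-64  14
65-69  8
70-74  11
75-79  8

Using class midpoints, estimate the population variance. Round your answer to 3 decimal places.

Midpoints: 47, 52, 57, 62, 67, 72, 77
n = 87, Σfm = 5194, mean = 59.7011
Σfm² = 318178
Σf(m − x̄)² = Σfm² − (Σfm)²/n = 318178 − 5194²/87 = 8090.2299
Population variance = 8090.2299 / 87 = 92.9911

92.991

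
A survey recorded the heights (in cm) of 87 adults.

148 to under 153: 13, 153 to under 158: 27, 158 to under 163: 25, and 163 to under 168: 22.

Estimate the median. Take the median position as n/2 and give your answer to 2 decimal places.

Cumulative frequencies: 13, 40, 65, 87
n = 87; position = n/2 = 43.5.
This falls in the class 158 to under 163: L = 158, F = 40, f = 25, h = 5.
Median ≈ 158 + ((43.5 − 40) / 25) × 5 = 158.7000

158.70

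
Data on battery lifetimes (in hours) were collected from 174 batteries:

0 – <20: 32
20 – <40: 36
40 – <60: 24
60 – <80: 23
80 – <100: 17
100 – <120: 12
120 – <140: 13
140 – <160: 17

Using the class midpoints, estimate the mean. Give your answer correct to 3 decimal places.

64.943

Midpoints: 10, 30, 50, 70, 90, 110, 130, 150
Σfm = 32×10 + 36×30 + 24×50 + 23×70 + 17×90 + 12×110 + 13×130 + 17×150 = 11300
n = Σf = 174
Mean = 11300 / 174 = 64.9425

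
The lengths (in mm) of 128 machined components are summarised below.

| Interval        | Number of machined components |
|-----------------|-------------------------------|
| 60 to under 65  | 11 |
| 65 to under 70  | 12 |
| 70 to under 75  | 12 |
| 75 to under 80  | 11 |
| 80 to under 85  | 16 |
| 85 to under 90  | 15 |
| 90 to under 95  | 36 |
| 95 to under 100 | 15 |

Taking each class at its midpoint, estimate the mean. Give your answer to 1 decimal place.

83.2

Midpoints: 62.5, 67.5, 72.5, 77.5, 82.5, 87.5, 92.5, 97.5
Σfm = 11×62.5 + 12×67.5 + 12×72.5 + 11×77.5 + 16×82.5 + 15×87.5 + 36×92.5 + 15×97.5 = 10645
n = Σf = 128
Mean = 10645 / 128 = 83.1641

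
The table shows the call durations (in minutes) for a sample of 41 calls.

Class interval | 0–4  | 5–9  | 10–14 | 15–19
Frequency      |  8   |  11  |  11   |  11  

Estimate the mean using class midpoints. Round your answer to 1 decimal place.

Midpoints: 2, 7, 12, 17
Σfm = 8×2 + 11×7 + 11×12 + 11×17 = 412
n = Σf = 41
Mean = 412 / 41 = 10.0488

10.0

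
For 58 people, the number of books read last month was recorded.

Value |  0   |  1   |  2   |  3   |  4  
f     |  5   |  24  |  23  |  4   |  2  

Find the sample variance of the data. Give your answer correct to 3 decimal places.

0.778

Values: 0, 1, 2, 3, 4
n = 58, Σfx = 90, mean = 1.5517
Σfx² = 184
Σf(x − x̄)² = Σfx² − (Σfx)²/n = 184 − 90²/58 = 44.3448
Sample variance = 44.3448 / 57 = 0.7780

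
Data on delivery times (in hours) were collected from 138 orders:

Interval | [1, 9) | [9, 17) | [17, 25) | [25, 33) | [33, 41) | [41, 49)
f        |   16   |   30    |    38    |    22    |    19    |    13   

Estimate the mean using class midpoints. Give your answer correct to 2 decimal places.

23.14

Midpoints: 5, 13, 21, 29, 37, 45
Σfm = 16×5 + 30×13 + 38×21 + 22×29 + 19×37 + 13×45 = 3194
n = Σf = 138
Mean = 3194 / 138 = 23.1449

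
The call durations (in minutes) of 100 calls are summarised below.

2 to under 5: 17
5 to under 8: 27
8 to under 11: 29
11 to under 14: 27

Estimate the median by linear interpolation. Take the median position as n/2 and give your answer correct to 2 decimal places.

Cumulative frequencies: 17, 44, 73, 100
n = 100; position = n/2 = 50.
This falls in the class 8 to under 11: L = 8, F = 44, f = 29, h = 3.
Median ≈ 8 + ((50 − 44) / 29) × 3 = 8.6207

8.62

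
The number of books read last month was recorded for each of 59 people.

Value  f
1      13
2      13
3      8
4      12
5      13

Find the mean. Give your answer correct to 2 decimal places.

Values: 1, 2, 3, 4, 5
Σfx = 13×1 + 13×2 + 8×3 + 12×4 + 13×5 = 176
n = Σf = 59
Mean = 176 / 59 = 2.9831

2.98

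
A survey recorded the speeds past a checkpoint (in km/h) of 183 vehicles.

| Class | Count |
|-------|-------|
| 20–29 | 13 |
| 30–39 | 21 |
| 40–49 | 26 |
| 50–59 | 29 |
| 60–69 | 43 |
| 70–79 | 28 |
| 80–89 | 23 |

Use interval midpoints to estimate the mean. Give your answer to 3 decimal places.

57.833

Midpoints: 24.5, 34.5, 44.5, 54.5, 64.5, 74.5, 84.5
Σfm = 13×24.5 + 21×34.5 + 26×44.5 + 29×54.5 + 43×64.5 + 28×74.5 + 23×84.5 = 10583.5
n = Σf = 183
Mean = 10583.5 / 183 = 57.8333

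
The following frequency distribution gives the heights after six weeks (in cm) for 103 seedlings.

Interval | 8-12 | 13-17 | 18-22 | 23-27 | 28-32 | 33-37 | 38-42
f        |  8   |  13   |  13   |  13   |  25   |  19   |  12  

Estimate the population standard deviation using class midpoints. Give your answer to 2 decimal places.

Midpoints: 10, 15, 20, 25, 30, 35, 40
n = 103, Σfm = 2755, mean = 26.7476
Σfm² = 82025
Σf(m − x̄)² = Σfm² − (Σfm)²/n = 82025 − 2755²/103 = 8335.4369
Population variance = 8335.4369 / 103 = 80.9266
Standard deviation = √80.9266 = 8.9959

9.00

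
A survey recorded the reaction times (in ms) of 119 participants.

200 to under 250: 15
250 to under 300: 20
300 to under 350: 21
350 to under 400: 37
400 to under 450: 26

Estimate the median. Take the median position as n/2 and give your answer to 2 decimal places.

Cumulative frequencies: 15, 35, 56, 93, 119
n = 119; position = n/2 = 59.5.
This falls in the class 350 to under 400: L = 350, F = 56, f = 37, h = 50.
Median ≈ 350 + ((59.5 − 56) / 37) × 50 = 354.7297

354.73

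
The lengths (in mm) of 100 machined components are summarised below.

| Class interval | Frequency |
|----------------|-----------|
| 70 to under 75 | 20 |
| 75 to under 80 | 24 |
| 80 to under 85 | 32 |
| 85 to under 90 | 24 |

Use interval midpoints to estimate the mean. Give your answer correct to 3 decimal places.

Midpoints: 72.5, 77.5, 82.5, 87.5
Σfm = 20×72.5 + 24×77.5 + 32×82.5 + 24×87.5 = 8050
n = Σf = 100
Mean = 8050 / 100 = 80.5000

80.500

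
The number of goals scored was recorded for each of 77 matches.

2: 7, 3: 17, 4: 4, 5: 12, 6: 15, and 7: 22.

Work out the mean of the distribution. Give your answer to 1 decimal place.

5.0

Values: 2, 3, 4, 5, 6, 7
Σfx = 7×2 + 17×3 + 4×4 + 12×5 + 15×6 + 22×7 = 385
n = Σf = 77
Mean = 385 / 77 = 5.0000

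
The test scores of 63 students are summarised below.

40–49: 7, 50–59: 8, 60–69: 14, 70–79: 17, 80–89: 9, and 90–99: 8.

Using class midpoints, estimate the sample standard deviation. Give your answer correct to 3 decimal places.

14.988

Midpoints: 44.5, 54.5, 64.5, 74.5, 84.5, 94.5
n = 63, Σfm = 4433.5, mean = 70.3730
Σfm² = 325925.75
Σf(m − x̄)² = Σfm² − (Σfm)²/n = 325925.75 − 4433.5²/63 = 13926.9841
Sample variance = 13926.9841 / 62 = 224.6288
Standard deviation = √224.6288 = 14.9876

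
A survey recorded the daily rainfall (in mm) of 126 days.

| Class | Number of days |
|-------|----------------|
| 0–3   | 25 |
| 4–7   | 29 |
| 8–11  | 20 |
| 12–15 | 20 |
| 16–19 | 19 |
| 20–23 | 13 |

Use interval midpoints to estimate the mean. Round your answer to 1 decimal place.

10.1

Midpoints: 1.5, 5.5, 9.5, 13.5, 17.5, 21.5
Σfm = 25×1.5 + 29×5.5 + 20×9.5 + 20×13.5 + 19×17.5 + 13×21.5 = 1269
n = Σf = 126
Mean = 1269 / 126 = 10.0714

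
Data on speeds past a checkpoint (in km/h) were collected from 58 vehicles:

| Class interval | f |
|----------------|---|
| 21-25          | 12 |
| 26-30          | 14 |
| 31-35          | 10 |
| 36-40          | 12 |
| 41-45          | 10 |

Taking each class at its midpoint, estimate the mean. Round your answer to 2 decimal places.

32.48

Midpoints: 23, 28, 33, 38, 43
Σfm = 12×23 + 14×28 + 10×33 + 12×38 + 10×43 = 1884
n = Σf = 58
Mean = 1884 / 58 = 32.4828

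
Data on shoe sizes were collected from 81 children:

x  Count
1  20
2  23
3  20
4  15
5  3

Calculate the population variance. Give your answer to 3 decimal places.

Values: 1, 2, 3, 4, 5
n = 81, Σfx = 201, mean = 2.4815
Σfx² = 607
Σf(x − x̄)² = Σfx² − (Σfx)²/n = 607 − 201²/81 = 108.2222
Population variance = 108.2222 / 81 = 1.3361

1.336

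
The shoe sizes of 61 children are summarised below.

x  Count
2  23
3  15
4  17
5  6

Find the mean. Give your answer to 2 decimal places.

3.10

Values: 2, 3, 4, 5
Σfx = 23×2 + 15×3 + 17×4 + 6×5 = 189
n = Σf = 61
Mean = 189 / 61 = 3.0984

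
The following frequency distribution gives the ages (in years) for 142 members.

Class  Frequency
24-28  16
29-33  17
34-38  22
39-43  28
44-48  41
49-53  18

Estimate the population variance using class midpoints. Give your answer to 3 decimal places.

60.188

Midpoints: 26, 31, 36, 41, 46, 51
n = 142, Σfm = 5687, mean = 40.0493
Σfm² = 236307
Σf(m − x̄)² = Σfm² − (Σfm)²/n = 236307 − 5687²/142 = 8546.6549
Population variance = 8546.6549 / 142 = 60.1877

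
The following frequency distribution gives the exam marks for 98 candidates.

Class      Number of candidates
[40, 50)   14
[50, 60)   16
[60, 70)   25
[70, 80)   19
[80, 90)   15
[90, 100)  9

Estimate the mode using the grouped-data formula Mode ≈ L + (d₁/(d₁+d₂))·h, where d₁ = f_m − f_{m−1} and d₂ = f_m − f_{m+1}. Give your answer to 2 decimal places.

Modal class: [60, 70) (highest frequency 25).
d₁ = 25 − 16 = 9, d₂ = 25 − 19 = 6
Mode ≈ 60 + (9/(9+6)) × 10 = 60 + 6.0000 = 66.0000

66.00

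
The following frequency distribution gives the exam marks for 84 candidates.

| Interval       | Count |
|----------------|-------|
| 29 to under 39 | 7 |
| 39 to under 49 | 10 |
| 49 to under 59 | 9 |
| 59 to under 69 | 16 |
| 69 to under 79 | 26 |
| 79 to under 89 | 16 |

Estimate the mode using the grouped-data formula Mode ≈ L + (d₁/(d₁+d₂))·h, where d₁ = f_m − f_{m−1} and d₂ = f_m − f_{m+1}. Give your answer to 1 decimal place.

74.0

Modal class: 69 to under 79 (highest frequency 26).
d₁ = 26 − 16 = 10, d₂ = 26 − 16 = 10
Mode ≈ 69 + (10/(10+10)) × 10 = 69 + 5.0000 = 74.0000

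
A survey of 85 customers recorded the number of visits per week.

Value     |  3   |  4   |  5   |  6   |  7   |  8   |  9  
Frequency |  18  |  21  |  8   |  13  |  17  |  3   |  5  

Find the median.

Cumulative frequencies: 18, 39, 47, 60, 77, 80, 85
n = 85, so the median is the value in position (n+1)/2 = 43.
Position 43 falls at value 5.

5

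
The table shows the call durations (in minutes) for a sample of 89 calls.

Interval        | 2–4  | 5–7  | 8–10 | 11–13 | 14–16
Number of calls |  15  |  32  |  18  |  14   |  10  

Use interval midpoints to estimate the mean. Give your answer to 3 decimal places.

Midpoints: 3, 6, 9, 12, 15
Σfm = 15×3 + 32×6 + 18×9 + 14×12 + 10×15 = 717
n = Σf = 89
Mean = 717 / 89 = 8.0562

8.056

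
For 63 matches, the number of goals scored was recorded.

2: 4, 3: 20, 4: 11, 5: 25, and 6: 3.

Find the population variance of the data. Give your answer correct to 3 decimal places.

1.156

Values: 2, 3, 4, 5, 6
n = 63, Σfx = 255, mean = 4.0476
Σfx² = 1105
Σf(x − x̄)² = Σfx² − (Σfx)²/n = 1105 − 255²/63 = 72.8571
Population variance = 72.8571 / 63 = 1.1565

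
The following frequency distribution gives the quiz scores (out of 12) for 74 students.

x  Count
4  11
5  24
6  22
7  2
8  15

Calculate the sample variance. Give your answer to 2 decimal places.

Values: 4, 5, 6, 7, 8
n = 74, Σfx = 430, mean = 5.8108
Σfx² = 2626
Σf(x − x̄)² = Σfx² − (Σfx)²/n = 2626 − 430²/74 = 127.3514
Sample variance = 127.3514 / 73 = 1.7445

1.74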